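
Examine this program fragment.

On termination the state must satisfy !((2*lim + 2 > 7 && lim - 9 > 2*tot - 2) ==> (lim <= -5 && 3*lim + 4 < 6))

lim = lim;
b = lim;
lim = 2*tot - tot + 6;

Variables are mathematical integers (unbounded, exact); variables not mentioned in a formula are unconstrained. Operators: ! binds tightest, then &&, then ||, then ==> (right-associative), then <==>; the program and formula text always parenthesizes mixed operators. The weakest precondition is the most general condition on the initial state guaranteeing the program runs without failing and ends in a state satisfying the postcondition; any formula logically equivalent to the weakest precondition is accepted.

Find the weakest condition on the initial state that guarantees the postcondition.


Working backward. After the program, the postcondition !((2*lim + 2 > 7 && lim - 9 > 2*tot - 2) ==> (lim <= -5 && 3*lim + 4 < 6)) must hold; in canonical form it is !((2*lim > 5 && lim > 2*tot + 7) ==> (lim <= -5 && 3*lim < 2)).
Before lim := 2*tot - tot + 6: !((2*tot > -7 && tot < -1) ==> (tot <= -11 && 3*tot < -16))
Before b := lim: !((2*tot > -7 && tot < -1) ==> (tot <= -11 && 3*tot < -16))
Before lim := lim: !((2*tot > -7 && tot < -1) ==> (tot <= -11 && 3*tot < -16))
Answer: WP = !((2*tot > -7 && tot < -1) ==> (tot <= -11 && 3*tot < -16))


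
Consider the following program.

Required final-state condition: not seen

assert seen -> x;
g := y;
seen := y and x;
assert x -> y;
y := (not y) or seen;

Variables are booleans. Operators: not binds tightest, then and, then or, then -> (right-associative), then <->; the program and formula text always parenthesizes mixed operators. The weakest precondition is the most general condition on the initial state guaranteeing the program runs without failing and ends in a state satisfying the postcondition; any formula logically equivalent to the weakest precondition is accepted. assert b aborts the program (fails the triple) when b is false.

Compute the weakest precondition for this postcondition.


Working backward. After the program, not seen must hold.
Before y := (not y) or seen: not seen
Before assert x -> y: (x -> y) and (not seen)
Before seen := y and x: (x -> y) and (not (y and x))
Before g := y: (x -> y) and (not (y and x))
Before assert seen -> x: (seen -> x) and (x -> y) and (not (y and x))
Answer: WP = (seen -> x) and (x -> y) and (not (y and x))


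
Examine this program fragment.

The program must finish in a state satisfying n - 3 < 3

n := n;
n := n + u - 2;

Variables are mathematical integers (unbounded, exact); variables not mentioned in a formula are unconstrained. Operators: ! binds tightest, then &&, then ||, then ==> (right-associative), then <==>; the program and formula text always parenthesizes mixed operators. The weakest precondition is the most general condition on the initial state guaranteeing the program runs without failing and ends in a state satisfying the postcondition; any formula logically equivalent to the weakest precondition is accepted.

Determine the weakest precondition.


Working backward. After the program, the postcondition n - 3 < 3 must hold; in canonical form it is n < 6.
Before n := n + u - 2: n + u < 8
Before n := n: n + u < 8
Answer: WP = n + u < 8


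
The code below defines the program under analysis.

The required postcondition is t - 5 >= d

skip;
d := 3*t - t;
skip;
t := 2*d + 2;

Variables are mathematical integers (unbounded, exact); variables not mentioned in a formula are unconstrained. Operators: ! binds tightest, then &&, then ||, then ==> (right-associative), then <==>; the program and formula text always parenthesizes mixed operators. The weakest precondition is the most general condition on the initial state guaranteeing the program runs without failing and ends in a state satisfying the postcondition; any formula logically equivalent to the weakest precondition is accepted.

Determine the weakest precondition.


Working backward. After the program, the postcondition t - 5 >= d must hold; in canonical form it is t >= d + 5.
Before t := 2*d + 2: d >= 3
Before skip: d >= 3
Before d := 3*t - t: 2*t >= 3
Before skip: 2*t >= 3
Answer: WP = 2*t >= 3


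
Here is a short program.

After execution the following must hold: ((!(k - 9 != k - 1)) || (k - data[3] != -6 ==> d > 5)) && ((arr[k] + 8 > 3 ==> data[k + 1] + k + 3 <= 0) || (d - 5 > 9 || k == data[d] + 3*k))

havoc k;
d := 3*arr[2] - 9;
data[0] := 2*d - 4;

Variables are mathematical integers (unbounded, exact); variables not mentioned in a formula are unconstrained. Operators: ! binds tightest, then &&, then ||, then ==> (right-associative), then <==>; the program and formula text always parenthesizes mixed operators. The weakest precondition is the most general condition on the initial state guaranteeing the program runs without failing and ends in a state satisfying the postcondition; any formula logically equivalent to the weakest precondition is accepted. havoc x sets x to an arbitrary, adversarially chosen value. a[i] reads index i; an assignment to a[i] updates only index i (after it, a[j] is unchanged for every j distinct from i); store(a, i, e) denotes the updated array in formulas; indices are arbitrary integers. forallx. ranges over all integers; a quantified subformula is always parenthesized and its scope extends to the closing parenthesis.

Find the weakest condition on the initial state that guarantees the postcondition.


Working backward. After the program, the postcondition ((!(k - 9 != k - 1)) || (k - data[3] != -6 ==> d > 5)) && ((arr[k] + 8 > 3 ==> data[k + 1] + k + 3 <= 0) || (d - 5 > 9 || k == data[d] + 3*k)) must hold; in canonical form it is (k != data[3] - 6 ==> d > 5) && ((arr[k] > -5 ==> data[k + 1] + k <= -3) || d > 14 || data[d] + 2*k == 0).
Before data[0] := 2*d - 4: (k != data[3] - 6 ==> d > 5) && ((arr[k] > -5 ==> store(data, 0, 2*d - 4)[k + 1] + k <= -3) || d > 14 || store(data, 0, 2*d - 4)[d] + 2*k == 0)
Before d := 3*arr[2] - 9: (k != data[3] - 6 ==> 3*arr[2] > 14) && ((arr[k] > -5 ==> store(data, 0, 6*arr[2] - 22)[k + 1] + k <= -3) || 3*arr[2] > 23 || store(data, 0, 6*arr[2] - 22)[3*arr[2] - 9] + 2*k == 0)
Before havoc k: forall k_1. ((k_1 != data[3] - 6 ==> 3*arr[2] > 14) && ((arr[k_1] > -5 ==> store(data, 0, 6*arr[2] - 22)[k_1 + 1] + k_1 <= -3) || 3*arr[2] > 23 || store(data, 0, 6*arr[2] - 22)[3*arr[2] - 9] + 2*k_1 == 0))
Answer: WP = forall k_1. ((k_1 != data[3] - 6 ==> 3*arr[2] > 14) && ((arr[k_1] > -5 ==> store(data, 0, 6*arr[2] - 22)[k_1 + 1] + k_1 <= -3) || 3*arr[2] > 23 || store(data, 0, 6*arr[2] - 22)[3*arr[2] - 9] + 2*k_1 == 0))


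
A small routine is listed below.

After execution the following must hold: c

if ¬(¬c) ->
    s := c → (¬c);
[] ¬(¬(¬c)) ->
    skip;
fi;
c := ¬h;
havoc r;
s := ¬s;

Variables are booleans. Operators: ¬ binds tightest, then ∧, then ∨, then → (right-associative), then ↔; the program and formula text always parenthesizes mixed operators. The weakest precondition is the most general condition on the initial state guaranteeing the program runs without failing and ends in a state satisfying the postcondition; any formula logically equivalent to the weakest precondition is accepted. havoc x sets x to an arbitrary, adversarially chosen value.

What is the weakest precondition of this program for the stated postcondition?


Working backward. After the program, c must hold.
Before s := ¬s: c
Before havoc r: c
Before c := ¬h: ¬h
Then branch requires ¬h; else branch requires ¬h.
Before the if: (c → (¬h)) ∧ ((¬c) → (¬h))
Answer: WP = (c → (¬h)) ∧ ((¬c) → (¬h))


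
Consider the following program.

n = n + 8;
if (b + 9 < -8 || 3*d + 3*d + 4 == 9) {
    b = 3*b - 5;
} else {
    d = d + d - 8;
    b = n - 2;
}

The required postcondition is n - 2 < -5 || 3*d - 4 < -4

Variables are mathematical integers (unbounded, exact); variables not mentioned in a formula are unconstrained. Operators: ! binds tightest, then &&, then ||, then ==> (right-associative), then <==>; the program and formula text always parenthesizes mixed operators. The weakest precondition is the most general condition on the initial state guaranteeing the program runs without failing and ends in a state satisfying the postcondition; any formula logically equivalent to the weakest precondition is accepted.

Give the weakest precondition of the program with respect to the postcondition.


Working backward. After the program, the postcondition n - 2 < -5 || 3*d - 4 < -4 must hold; in canonical form it is n < -3 || 3*d < 0.
Then branch requires n < -3 || 3*d < 0; else branch requires n < -3 || 6*d < 24.
Before the if: ((b < -17 || 6*d == 5) ==> (n < -3 || 3*d < 0)) && ((!(b < -17 || 6*d == 5)) ==> (n < -3 || 6*d < 24))
Before n := n + 8: ((b < -17 || 6*d == 5) ==> (n < -11 || 3*d < 0)) && ((!(b < -17 || 6*d == 5)) ==> (n < -11 || 6*d < 24))
Answer: WP = ((b < -17 || 6*d == 5) ==> (n < -11 || 3*d < 0)) && ((!(b < -17 || 6*d == 5)) ==> (n < -11 || 6*d < 24))


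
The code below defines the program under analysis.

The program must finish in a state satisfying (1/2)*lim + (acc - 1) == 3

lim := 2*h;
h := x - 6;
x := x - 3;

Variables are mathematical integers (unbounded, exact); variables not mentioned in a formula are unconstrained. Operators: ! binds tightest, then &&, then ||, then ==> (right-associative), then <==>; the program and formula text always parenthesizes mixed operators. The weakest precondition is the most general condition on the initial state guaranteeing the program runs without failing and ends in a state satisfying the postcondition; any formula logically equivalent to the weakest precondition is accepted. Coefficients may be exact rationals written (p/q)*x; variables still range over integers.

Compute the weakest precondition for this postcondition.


Working backward. After the program, the postcondition (1/2)*lim + (acc - 1) == 3 must hold; in canonical form it is acc + (1/2)*lim == 4.
Before x := x - 3: acc + (1/2)*lim == 4
Before h := x - 6: acc + (1/2)*lim == 4
Before lim := 2*h: acc + h == 4
Answer: WP = acc + h == 4


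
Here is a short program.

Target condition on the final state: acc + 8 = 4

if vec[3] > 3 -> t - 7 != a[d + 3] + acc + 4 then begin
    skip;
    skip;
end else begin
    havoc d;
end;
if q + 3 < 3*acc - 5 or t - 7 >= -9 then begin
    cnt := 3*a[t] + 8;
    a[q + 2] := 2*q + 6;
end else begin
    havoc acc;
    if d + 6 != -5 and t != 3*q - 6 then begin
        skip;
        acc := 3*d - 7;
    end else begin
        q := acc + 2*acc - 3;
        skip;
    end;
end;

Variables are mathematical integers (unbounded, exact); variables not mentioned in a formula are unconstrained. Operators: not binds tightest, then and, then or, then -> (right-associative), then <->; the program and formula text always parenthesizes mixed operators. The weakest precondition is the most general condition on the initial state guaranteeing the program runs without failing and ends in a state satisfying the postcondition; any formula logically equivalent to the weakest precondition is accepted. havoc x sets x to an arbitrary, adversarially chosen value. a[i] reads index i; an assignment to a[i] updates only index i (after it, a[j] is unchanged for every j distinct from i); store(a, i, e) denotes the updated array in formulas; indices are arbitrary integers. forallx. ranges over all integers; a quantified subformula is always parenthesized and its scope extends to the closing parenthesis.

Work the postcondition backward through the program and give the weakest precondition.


Working backward. After the program, the postcondition acc + 8 = 4 must hold; in canonical form it is acc = -4.
Then branch requires acc = -4; else branch requires forall acc_1. (((d != -11 and t != 3*q - 6) -> 3*d = 3) and ((not (d != -11 and t != 3*q - 6)) -> acc_1 = -4)).
Before the if: ((q < 3*acc - 8 or t >= -2) -> acc = -4) and ((not (q < 3*acc - 8 or t >= -2)) -> (forall acc_1. (((d != -11 and t != 3*q - 6) -> 3*d = 3) and ((not (d != -11 and t != 3*q - 6)) -> acc_1 = -4))))
Then branch requires ((q < 3*acc - 8 or t >= -2) -> acc = -4) and ((not (q < 3*acc - 8 or t >= -2)) -> (forall acc_1. (((d != -11 and t != 3*q - 6) -> 3*d = 3) and ((not (d != -11 and t != 3*q - 6)) -> acc_1 = -4)))); else branch requires forall d_1. (((q < 3*acc - 8 or t >= -2) -> acc = -4) and ((not (q < 3*acc - 8 or t >= -2)) -> (forall acc_1. (((d_1 != -11 and t != 3*q - 6) -> 3*d_1 = 3) and ((not (d_1 != -11 and t != 3*q - 6)) -> acc_1 = -4))))).
Before the if: ((vec[3] > 3 -> t != a[d + 3] + acc + 11) -> (((q < 3*acc - 8 or t >= -2) -> acc = -4) and ((not (q < 3*acc - 8 or t >= -2)) -> (forall acc_1. (((d != -11 and t != 3*q - 6) -> 3*d = 3) and ((not (d != -11 and t != 3*q - 6)) -> acc_1 = -4)))))) and ((not (vec[3] > 3 -> t != a[d + 3] + acc + 11)) -> (forall d_1. (((q < 3*acc - 8 or t >= -2) -> acc = -4) and ((not (q < 3*acc - 8 or t >= -2)) -> (forall acc_1. (((d_1 != -11 and t != 3*q - 6) -> 3*d_1 = 3) and ((not (d_1 != -11 and t != 3*q - 6)) -> acc_1 = -4)))))))
Answer: WP = ((vec[3] > 3 -> t != a[d + 3] + acc + 11) -> (((q < 3*acc - 8 or t >= -2) -> acc = -4) and ((not (q < 3*acc - 8 or t >= -2)) -> (forall acc_1. (((d != -11 and t != 3*q - 6) -> 3*d = 3) and ((not (d != -11 and t != 3*q - 6)) -> acc_1 = -4)))))) and ((not (vec[3] > 3 -> t != a[d + 3] + acc + 11)) -> (forall d_1. (((q < 3*acc - 8 or t >= -2) -> acc = -4) and ((not (q < 3*acc - 8 or t >= -2)) -> (forall acc_1. (((d_1 != -11 and t != 3*q - 6) -> 3*d_1 = 3) and ((not (d_1 != -11 and t != 3*q - 6)) -> acc_1 = -4)))))))


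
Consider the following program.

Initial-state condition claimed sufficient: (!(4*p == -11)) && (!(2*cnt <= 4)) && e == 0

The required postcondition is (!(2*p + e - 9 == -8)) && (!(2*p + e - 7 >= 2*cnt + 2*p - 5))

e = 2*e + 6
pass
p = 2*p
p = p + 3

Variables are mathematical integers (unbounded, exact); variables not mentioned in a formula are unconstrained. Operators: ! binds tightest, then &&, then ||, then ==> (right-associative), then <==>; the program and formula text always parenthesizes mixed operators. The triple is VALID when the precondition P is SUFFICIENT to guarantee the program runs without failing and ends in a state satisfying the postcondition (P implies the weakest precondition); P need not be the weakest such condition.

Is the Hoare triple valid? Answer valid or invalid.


Working backward. After the program, the postcondition (!(2*p + e - 9 == -8)) && (!(2*p + e - 7 >= 2*cnt + 2*p - 5)) must hold; in canonical form it is (!(e + 2*p == 1)) && (!(e >= 2*cnt + 2)).
Before p := p + 3: (!(e + 2*p == -5)) && (!(e >= 2*cnt + 2))
Before p := 2*p: (!(e + 4*p == -5)) && (!(e >= 2*cnt + 2))
Before skip: (!(e + 4*p == -5)) && (!(e >= 2*cnt + 2))
Before e := 2*e + 6: (!(2*e + 4*p == -11)) && (!(2*e >= 2*cnt - 4))
The weakest precondition is (!(2*e + 4*p == -11)) && (!(2*e >= 2*cnt - 4)).
Check whether (!(4*p == -11)) && (!(2*cnt <= 4)) && e == 0 implies it.
Every state satisfying the precondition satisfies the weakest precondition: the implication holds.
Answer: valid


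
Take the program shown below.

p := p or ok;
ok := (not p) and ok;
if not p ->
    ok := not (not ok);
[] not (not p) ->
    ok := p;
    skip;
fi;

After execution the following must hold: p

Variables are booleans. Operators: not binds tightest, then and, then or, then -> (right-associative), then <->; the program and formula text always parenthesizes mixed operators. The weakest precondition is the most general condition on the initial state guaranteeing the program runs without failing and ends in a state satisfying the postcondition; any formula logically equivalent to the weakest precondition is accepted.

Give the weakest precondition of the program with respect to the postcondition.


Working backward. After the program, p must hold.
Then branch requires p; else branch requires p.
Before the if: (not p) -> p
Before ok := (not p) and ok: (not p) -> p
Before p := p or ok: (not (p or ok)) -> (p or ok)
Answer: WP = (not (p or ok)) -> (p or ok)


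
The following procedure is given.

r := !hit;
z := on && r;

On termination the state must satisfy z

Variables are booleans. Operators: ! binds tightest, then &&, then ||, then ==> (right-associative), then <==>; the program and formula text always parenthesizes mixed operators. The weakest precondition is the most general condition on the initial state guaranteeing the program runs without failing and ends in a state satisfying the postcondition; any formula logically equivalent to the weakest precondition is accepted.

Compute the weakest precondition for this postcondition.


Working backward. After the program, z must hold.
Before z := on && r: on && r
Before r := !hit: on && (!hit)
Answer: WP = on && (!hit)


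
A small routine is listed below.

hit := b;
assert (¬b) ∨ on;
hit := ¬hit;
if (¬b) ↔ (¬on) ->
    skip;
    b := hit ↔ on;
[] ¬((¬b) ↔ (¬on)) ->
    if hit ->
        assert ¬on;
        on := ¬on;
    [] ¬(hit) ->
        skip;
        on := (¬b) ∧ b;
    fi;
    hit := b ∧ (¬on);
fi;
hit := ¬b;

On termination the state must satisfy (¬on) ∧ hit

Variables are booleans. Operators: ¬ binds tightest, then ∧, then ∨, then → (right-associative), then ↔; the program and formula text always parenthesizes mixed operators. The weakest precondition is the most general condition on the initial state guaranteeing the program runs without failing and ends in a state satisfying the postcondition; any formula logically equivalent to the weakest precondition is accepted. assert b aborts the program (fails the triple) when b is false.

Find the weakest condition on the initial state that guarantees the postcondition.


Working backward. After the program, (¬on) ∧ hit must hold.
Before hit := ¬b: (¬on) ∧ (¬b)
Then branch requires (¬on) ∧ (¬(hit ↔ on)); else branch requires (¬hit) ∧ ((¬hit) → (¬b)).
Before the if: (((¬b) ↔ (¬on)) → ((¬on) ∧ (¬(hit ↔ on)))) ∧ ((¬((¬b) ↔ (¬on))) → ((¬hit) ∧ ((¬hit) → (¬b))))
Before hit := ¬hit: (((¬b) ↔ (¬on)) → ((¬on) ∧ (¬((¬hit) ↔ on)))) ∧ ((¬((¬b) ↔ (¬on))) → (hit ∧ (hit → (¬b))))
Before assert (¬b) ∨ on: ((¬b) ∨ on) ∧ (((¬b) ↔ (¬on)) → ((¬on) ∧ (¬((¬hit) ↔ on)))) ∧ ((¬((¬b) ↔ (¬on))) → (hit ∧ (hit → (¬b))))
Before hit := b: ((¬b) ∨ on) ∧ (((¬b) ↔ (¬on)) → ((¬on) ∧ (¬((¬b) ↔ on)))) ∧ ((¬((¬b) ↔ (¬on))) → (b ∧ (b → (¬b))))
Answer: WP = ((¬b) ∨ on) ∧ (((¬b) ↔ (¬on)) → ((¬on) ∧ (¬((¬b) ↔ on)))) ∧ ((¬((¬b) ↔ (¬on))) → (b ∧ (b → (¬b))))


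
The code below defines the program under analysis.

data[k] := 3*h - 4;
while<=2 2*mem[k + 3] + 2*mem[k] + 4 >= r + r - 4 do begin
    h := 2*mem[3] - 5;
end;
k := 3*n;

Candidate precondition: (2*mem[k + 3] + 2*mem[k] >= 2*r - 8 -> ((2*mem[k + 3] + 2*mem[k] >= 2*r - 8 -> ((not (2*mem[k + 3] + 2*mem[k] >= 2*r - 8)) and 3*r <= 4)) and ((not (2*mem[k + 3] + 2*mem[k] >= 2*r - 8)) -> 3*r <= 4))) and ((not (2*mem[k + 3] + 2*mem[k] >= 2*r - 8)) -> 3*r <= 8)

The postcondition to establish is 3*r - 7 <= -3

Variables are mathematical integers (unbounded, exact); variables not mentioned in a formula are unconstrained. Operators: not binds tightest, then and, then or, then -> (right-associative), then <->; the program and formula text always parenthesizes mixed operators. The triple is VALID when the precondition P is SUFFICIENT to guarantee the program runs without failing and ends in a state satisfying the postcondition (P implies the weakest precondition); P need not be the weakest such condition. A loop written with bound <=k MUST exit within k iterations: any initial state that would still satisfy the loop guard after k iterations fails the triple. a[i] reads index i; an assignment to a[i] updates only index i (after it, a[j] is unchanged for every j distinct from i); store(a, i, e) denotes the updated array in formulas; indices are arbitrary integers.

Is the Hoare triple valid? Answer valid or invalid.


Working backward. After the program, the postcondition 3*r - 7 <= -3 must hold; in canonical form it is 3*r <= 4.
Before k := 3*n: 3*r <= 4
Before the loop (bound <=2), unroll the exhaustion recursion (WP_0 = exit-now case; WP_j = one more guarded iteration, up to j = 2):
  WP_0: (not (2*mem[k + 3] + 2*mem[k] >= 2*r - 8)) and 3*r <= 4
  WP_1: (2*mem[k + 3] + 2*mem[k] >= 2*r - 8 -> ((not (2*mem[k + 3] + 2*mem[k] >= 2*r - 8)) and 3*r <= 4)) and ((not (2*mem[k + 3] + 2*mem[k] >= 2*r - 8)) -> 3*r <= 4)
  WP_2: (2*mem[k + 3] + 2*mem[k] >= 2*r - 8 -> ((2*mem[k + 3] + 2*mem[k] >= 2*r - 8 -> ((not (2*mem[k + 3] + 2*mem[k] >= 2*r - 8)) and 3*r <= 4)) and ((not (2*mem[k + 3] + 2*mem[k] >= 2*r - 8)) -> 3*r <= 4))) and ((not (2*mem[k + 3] + 2*mem[k] >= 2*r - 8)) -> 3*r <= 4)
So before the loop: (2*mem[k + 3] + 2*mem[k] >= 2*r - 8 -> ((2*mem[k + 3] + 2*mem[k] >= 2*r - 8 -> ((not (2*mem[k + 3] + 2*mem[k] >= 2*r - 8)) and 3*r <= 4)) and ((not (2*mem[k + 3] + 2*mem[k] >= 2*r - 8)) -> 3*r <= 4))) and ((not (2*mem[k + 3] + 2*mem[k] >= 2*r - 8)) -> 3*r <= 4)
Before data[k] := 3*h - 4: (2*mem[k + 3] + 2*mem[k] >= 2*r - 8 -> ((2*mem[k + 3] + 2*mem[k] >= 2*r - 8 -> ((not (2*mem[k + 3] + 2*mem[k] >= 2*r - 8)) and 3*r <= 4)) and ((not (2*mem[k + 3] + 2*mem[k] >= 2*r - 8)) -> 3*r <= 4))) and ((not (2*mem[k + 3] + 2*mem[k] >= 2*r - 8)) -> 3*r <= 4)
The weakest precondition is (2*mem[k + 3] + 2*mem[k] >= 2*r - 8 -> ((2*mem[k + 3] + 2*mem[k] >= 2*r - 8 -> ((not (2*mem[k + 3] + 2*mem[k] >= 2*r - 8)) and 3*r <= 4)) and ((not (2*mem[k + 3] + 2*mem[k] >= 2*r - 8)) -> 3*r <= 4))) and ((not (2*mem[k + 3] + 2*mem[k] >= 2*r - 8)) -> 3*r <= 4).
Check whether (2*mem[k + 3] + 2*mem[k] >= 2*r - 8 -> ((2*mem[k + 3] + 2*mem[k] >= 2*r - 8 -> ((not (2*mem[k + 3] + 2*mem[k] >= 2*r - 8)) and 3*r <= 4)) and ((not (2*mem[k + 3] + 2*mem[k] >= 2*r - 8)) -> 3*r <= 4))) and ((not (2*mem[k + 3] + 2*mem[k] >= 2*r - 8)) -> 3*r <= 8) implies it.
Countermodel: at the initial state k = 15215, mem = {[15215] = 0, [15218] = -3, elsewhere 0}, r = 2, the precondition holds but the weakest precondition fails.
Answer: invalid


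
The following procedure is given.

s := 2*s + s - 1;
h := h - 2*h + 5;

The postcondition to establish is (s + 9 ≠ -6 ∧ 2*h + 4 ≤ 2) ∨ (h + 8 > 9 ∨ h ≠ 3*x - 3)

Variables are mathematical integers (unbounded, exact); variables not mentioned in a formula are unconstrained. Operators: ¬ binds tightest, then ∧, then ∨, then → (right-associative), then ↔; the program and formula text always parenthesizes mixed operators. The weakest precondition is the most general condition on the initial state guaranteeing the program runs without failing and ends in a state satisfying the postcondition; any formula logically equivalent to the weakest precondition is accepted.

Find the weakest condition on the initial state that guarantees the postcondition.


Working backward. After the program, the postcondition (s + 9 ≠ -6 ∧ 2*h + 4 ≤ 2) ∨ (h + 8 > 9 ∨ h ≠ 3*x - 3) must hold; in canonical form it is (s ≠ -15 ∧ 2*h ≤ -2) ∨ h > 1 ∨ h ≠ 3*x - 3.
Before h := h - 2*h + 5: (s ≠ -15 ∧ 2*h ≥ 12) ∨ h < 4 ∨ h + 3*x ≠ 8
Before s := 2*s + s - 1: (3*s ≠ -14 ∧ 2*h ≥ 12) ∨ h < 4 ∨ h + 3*x ≠ 8
Answer: WP = (3*s ≠ -14 ∧ 2*h ≥ 12) ∨ h < 4 ∨ h + 3*x ≠ 8


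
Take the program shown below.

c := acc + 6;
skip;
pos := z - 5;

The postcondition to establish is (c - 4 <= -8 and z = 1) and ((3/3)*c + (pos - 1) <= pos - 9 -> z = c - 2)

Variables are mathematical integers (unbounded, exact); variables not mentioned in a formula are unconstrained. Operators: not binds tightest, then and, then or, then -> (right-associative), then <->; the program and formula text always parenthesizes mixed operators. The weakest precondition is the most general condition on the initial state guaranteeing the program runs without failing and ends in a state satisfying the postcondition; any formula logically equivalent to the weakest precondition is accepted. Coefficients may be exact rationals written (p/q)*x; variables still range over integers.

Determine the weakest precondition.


Working backward. After the program, the postcondition (c - 4 <= -8 and z = 1) and ((3/3)*c + (pos - 1) <= pos - 9 -> z = c - 2) must hold; in canonical form it is c <= -4 and z = 1 and (c <= -8 -> z = c - 2).
Before pos := z - 5: c <= -4 and z = 1 and (c <= -8 -> z = c - 2)
Before skip: c <= -4 and z = 1 and (c <= -8 -> z = c - 2)
Before c := acc + 6: acc <= -10 and z = 1 and (acc <= -14 -> z = acc + 4)
Answer: WP = acc <= -10 and z = 1 and (acc <= -14 -> z = acc + 4)


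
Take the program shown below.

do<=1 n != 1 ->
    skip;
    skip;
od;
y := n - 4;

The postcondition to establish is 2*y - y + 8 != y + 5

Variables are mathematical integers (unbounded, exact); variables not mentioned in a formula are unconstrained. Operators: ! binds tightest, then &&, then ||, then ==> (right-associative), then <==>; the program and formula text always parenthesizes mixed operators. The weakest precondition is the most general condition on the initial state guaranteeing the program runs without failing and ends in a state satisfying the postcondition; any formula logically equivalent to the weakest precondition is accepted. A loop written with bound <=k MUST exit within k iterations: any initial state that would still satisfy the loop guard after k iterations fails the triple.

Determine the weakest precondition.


Working backward. After the program, the postcondition 2*y - y + 8 != y + 5 must hold; in canonical form it is true.
Before y := n - 4: true
Before the loop (bound <=1), unroll the exhaustion recursion (WP_0 = exit-now case; WP_j = one more guarded iteration, up to j = 1):
  WP_0: !(n != 1)
  WP_1: n != 1 ==> (!(n != 1))
So before the loop: n != 1 ==> (!(n != 1))
Answer: WP = n != 1 ==> (!(n != 1))


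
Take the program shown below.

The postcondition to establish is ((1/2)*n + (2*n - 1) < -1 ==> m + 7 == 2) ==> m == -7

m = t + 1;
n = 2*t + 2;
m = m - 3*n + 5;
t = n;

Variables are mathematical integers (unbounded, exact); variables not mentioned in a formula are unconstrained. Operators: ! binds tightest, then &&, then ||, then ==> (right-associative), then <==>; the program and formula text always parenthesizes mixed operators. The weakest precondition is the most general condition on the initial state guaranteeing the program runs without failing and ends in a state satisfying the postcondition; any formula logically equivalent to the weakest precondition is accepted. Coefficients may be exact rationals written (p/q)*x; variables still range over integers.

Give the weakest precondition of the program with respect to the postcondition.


Working backward. After the program, the postcondition ((1/2)*n + (2*n - 1) < -1 ==> m + 7 == 2) ==> m == -7 must hold; in canonical form it is ((5/2)*n < 0 ==> m == -5) ==> m == -7.
Before t := n: ((5/2)*n < 0 ==> m == -5) ==> m == -7
Before m := m - 3*n + 5: ((5/2)*n < 0 ==> m == 3*n - 10) ==> m == 3*n - 12
Before n := 2*t + 2: (5*t < -5 ==> m == 6*t - 4) ==> m == 6*t - 6
Before m := t + 1: (5*t < -5 ==> 5*t == 5) ==> 5*t == 7
Answer: WP = (5*t < -5 ==> 5*t == 5) ==> 5*t == 7


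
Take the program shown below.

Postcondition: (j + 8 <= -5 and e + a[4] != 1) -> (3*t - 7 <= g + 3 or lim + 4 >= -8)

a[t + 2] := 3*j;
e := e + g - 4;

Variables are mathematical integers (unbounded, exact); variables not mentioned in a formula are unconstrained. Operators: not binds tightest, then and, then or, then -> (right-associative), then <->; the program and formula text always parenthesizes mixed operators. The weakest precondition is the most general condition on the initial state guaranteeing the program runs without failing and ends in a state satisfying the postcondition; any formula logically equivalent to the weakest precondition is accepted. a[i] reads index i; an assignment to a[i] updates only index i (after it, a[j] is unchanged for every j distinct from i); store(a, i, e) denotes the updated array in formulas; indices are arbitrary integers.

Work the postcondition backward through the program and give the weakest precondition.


Working backward. After the program, the postcondition (j + 8 <= -5 and e + a[4] != 1) -> (3*t - 7 <= g + 3 or lim + 4 >= -8) must hold; in canonical form it is (j <= -13 and a[4] + e != 1) -> (3*t <= g + 10 or lim >= -12).
Before e := e + g - 4: (j <= -13 and a[4] + e + g != 5) -> (3*t <= g + 10 or lim >= -12)
Before a[t + 2] := 3*j: (j <= -13 and store(a, t + 2, 3*j)[4] + e + g != 5) -> (3*t <= g + 10 or lim >= -12)
Answer: WP = (j <= -13 and store(a, t + 2, 3*j)[4] + e + g != 5) -> (3*t <= g + 10 or lim >= -12)


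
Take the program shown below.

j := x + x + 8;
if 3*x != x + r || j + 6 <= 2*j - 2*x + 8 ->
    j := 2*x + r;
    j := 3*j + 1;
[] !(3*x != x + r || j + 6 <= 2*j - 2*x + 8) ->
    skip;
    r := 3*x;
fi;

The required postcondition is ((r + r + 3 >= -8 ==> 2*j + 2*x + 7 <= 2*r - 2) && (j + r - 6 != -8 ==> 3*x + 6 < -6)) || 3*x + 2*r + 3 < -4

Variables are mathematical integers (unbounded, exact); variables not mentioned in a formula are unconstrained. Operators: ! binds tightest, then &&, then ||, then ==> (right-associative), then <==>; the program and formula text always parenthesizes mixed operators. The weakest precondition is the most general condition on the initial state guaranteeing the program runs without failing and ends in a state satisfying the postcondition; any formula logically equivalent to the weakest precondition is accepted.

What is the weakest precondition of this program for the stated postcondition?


Working backward. After the program, the postcondition ((r + r + 3 >= -8 ==> 2*j + 2*x + 7 <= 2*r - 2) && (j + r - 6 != -8 ==> 3*x + 6 < -6)) || 3*x + 2*r + 3 < -4 must hold; in canonical form it is ((2*r >= -11 ==> 2*j + 2*x <= 2*r - 9) && (j + r != -2 ==> 3*x < -12)) || 2*r + 3*x < -7.
Then branch requires ((2*r >= -11 ==> 4*r + 14*x <= -11) && (4*r + 6*x != -3 ==> 3*x < -12)) || 2*r + 3*x < -7; else branch requires ((6*x >= -11 ==> 2*j <= 4*x - 9) && (j + 3*x != -2 ==> 3*x < -12)) || 9*x < -7.
Before the if: ((2*x != r || 2*x <= j + 2) ==> (((2*r >= -11 ==> 4*r + 14*x <= -11) && (4*r + 6*x != -3 ==> 3*x < -12)) || 2*r + 3*x < -7)) && ((!(2*x != r || 2*x <= j + 2)) ==> (((6*x >= -11 ==> 2*j <= 4*x - 9) && (j + 3*x != -2 ==> 3*x < -12)) || 9*x < -7))
Before j := x + x + 8: ((2*r >= -11 ==> 4*r + 14*x <= -11) && (4*r + 6*x != -3 ==> 3*x < -12)) || 2*r + 3*x < -7
Answer: WP = ((2*r >= -11 ==> 4*r + 14*x <= -11) && (4*r + 6*x != -3 ==> 3*x < -12)) || 2*r + 3*x < -7


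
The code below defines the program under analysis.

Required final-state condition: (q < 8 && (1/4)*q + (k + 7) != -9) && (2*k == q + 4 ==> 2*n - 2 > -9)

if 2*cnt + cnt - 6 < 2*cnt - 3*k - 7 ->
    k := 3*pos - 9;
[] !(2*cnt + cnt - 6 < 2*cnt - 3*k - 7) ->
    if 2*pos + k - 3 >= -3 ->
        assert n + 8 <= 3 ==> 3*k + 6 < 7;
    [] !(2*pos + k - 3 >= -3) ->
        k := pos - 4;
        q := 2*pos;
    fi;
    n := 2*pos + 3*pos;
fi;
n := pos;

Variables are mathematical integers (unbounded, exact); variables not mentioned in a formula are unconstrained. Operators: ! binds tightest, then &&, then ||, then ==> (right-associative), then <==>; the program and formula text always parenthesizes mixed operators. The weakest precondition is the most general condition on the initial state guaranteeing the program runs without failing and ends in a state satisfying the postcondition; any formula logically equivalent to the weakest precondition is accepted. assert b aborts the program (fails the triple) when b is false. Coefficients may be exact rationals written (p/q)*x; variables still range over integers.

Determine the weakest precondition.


Working backward. After the program, the postcondition (q < 8 && (1/4)*q + (k + 7) != -9) && (2*k == q + 4 ==> 2*n - 2 > -9) must hold; in canonical form it is q < 8 && k + (1/4)*q != -16 && (2*k == q + 4 ==> 2*n > -7).
Before n := pos: q < 8 && k + (1/4)*q != -16 && (2*k == q + 4 ==> 2*pos > -7)
Then branch requires q < 8 && 3*pos + (1/4)*q != -7 && (6*pos == q + 22 ==> 2*pos > -7); else branch requires (k + 2*pos >= 0 ==> ((n <= -5 ==> 3*k < 1) && q < 8 && k + (1/4)*q != -16 && (2*k == q + 4 ==> 2*pos > -7))) && ((!(k + 2*pos >= 0)) ==> (2*pos < 8 && (3/2)*pos != -12)).
Before the if: (cnt + 3*k < -1 ==> (q < 8 && 3*pos + (1/4)*q != -7 && (6*pos == q + 22 ==> 2*pos > -7))) && ((!(cnt + 3*k < -1)) ==> ((k + 2*pos >= 0 ==> ((n <= -5 ==> 3*k < 1) && q < 8 && k + (1/4)*q != -16 && (2*k == q + 4 ==> 2*pos > -7))) && ((!(k + 2*pos >= 0)) ==> (2*pos < 8 && (3/2)*pos != -12))))
Answer: WP = (cnt + 3*k < -1 ==> (q < 8 && 3*pos + (1/4)*q != -7 && (6*pos == q + 22 ==> 2*pos > -7))) && ((!(cnt + 3*k < -1)) ==> ((k + 2*pos >= 0 ==> ((n <= -5 ==> 3*k < 1) && q < 8 && k + (1/4)*q != -16 && (2*k == q + 4 ==> 2*pos > -7))) && ((!(k + 2*pos >= 0)) ==> (2*pos < 8 && (3/2)*pos != -12))))


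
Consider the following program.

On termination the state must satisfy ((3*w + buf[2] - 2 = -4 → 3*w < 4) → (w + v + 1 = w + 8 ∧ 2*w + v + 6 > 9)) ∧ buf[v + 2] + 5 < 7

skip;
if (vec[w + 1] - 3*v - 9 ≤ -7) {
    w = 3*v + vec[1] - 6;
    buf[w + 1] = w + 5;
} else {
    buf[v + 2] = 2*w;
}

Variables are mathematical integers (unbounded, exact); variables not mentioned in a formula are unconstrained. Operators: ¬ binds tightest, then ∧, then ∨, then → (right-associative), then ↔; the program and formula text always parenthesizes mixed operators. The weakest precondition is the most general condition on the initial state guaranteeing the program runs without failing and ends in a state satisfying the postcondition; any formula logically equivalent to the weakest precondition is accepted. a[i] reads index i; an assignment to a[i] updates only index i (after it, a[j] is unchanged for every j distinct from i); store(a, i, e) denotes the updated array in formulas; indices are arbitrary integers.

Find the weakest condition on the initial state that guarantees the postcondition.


Working backward. After the program, the postcondition ((3*w + buf[2] - 2 = -4 → 3*w < 4) → (w + v + 1 = w + 8 ∧ 2*w + v + 6 > 9)) ∧ buf[v + 2] + 5 < 7 must hold; in canonical form it is ((buf[2] + 3*w = -2 → 3*w < 4) → (v = 7 ∧ v + 2*w > 3)) ∧ buf[v + 2] < 2.
Then branch requires ((3*vec[1] + store(buf, vec[1] + 3*v - 5, vec[1] + 3*v - 1)[2] + 9*v = 16 → 3*vec[1] + 9*v < 22) → (v = 7 ∧ 2*vec[1] + 7*v > 15)) ∧ store(buf, vec[1] + 3*v - 5, vec[1] + 3*v - 1)[v + 2] < 2; else branch requires ((store(buf, v + 2, 2*w)[2] + 3*w = -2 → 3*w < 4) → (v = 7 ∧ v + 2*w > 3)) ∧ store(buf, v + 2, 2*w)[v + 2] < 2.
Before the if: (vec[w + 1] ≤ 3*v + 2 → (((3*vec[1] + store(buf, vec[1] + 3*v - 5, vec[1] + 3*v - 1)[2] + 9*v = 16 → 3*vec[1] + 9*v < 22) → (v = 7 ∧ 2*vec[1] + 7*v > 15)) ∧ store(buf, vec[1] + 3*v - 5, vec[1] + 3*v - 1)[v + 2] < 2)) ∧ ((¬(vec[w + 1] ≤ 3*v + 2)) → (((store(buf, v + 2, 2*w)[2] + 3*w = -2 → 3*w < 4) → (v = 7 ∧ v + 2*w > 3)) ∧ store(buf, v + 2, 2*w)[v + 2] < 2))
Before skip: (vec[w + 1] ≤ 3*v + 2 → (((3*vec[1] + store(buf, vec[1] + 3*v - 5, vec[1] + 3*v - 1)[2] + 9*v = 16 → 3*vec[1] + 9*v < 22) → (v = 7 ∧ 2*vec[1] + 7*v > 15)) ∧ store(buf, vec[1] + 3*v - 5, vec[1] + 3*v - 1)[v + 2] < 2)) ∧ ((¬(vec[w + 1] ≤ 3*v + 2)) → (((store(buf, v + 2, 2*w)[2] + 3*w = -2 → 3*w < 4) → (v = 7 ∧ v + 2*w > 3)) ∧ store(buf, v + 2, 2*w)[v + 2] < 2))
Answer: WP = (vec[w + 1] ≤ 3*v + 2 → (((3*vec[1] + store(buf, vec[1] + 3*v - 5, vec[1] + 3*v - 1)[2] + 9*v = 16 → 3*vec[1] + 9*v < 22) → (v = 7 ∧ 2*vec[1] + 7*v > 15)) ∧ store(buf, vec[1] + 3*v - 5, vec[1] + 3*v - 1)[v + 2] < 2)) ∧ ((¬(vec[w + 1] ≤ 3*v + 2)) → (((store(buf, v + 2, 2*w)[2] + 3*w = -2 → 3*w < 4) → (v = 7 ∧ v + 2*w > 3)) ∧ store(buf, v + 2, 2*w)[v + 2] < 2))


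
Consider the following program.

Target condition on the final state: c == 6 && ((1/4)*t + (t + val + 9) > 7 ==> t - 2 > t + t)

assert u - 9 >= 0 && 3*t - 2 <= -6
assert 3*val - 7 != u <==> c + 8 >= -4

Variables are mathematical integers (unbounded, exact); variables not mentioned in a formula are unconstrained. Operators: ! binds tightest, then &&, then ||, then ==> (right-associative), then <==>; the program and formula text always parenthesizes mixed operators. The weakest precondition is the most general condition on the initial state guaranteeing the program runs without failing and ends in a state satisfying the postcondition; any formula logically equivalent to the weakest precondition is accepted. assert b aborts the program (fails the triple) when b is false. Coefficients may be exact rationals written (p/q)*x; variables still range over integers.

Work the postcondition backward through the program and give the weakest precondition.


Working backward. After the program, the postcondition c == 6 && ((1/4)*t + (t + val + 9) > 7 ==> t - 2 > t + t) must hold; in canonical form it is c == 6 && ((5/4)*t + val > -2 ==> t < -2).
Before assert 3*val - 7 != u <==> c + 8 >= -4: (3*val != u + 7 <==> c >= -12) && c == 6 && ((5/4)*t + val > -2 ==> t < -2)
Before assert u - 9 >= 0 && 3*t - 2 <= -6: u >= 9 && 3*t <= -4 && (3*val != u + 7 <==> c >= -12) && c == 6 && ((5/4)*t + val > -2 ==> t < -2)
Answer: WP = u >= 9 && 3*t <= -4 && (3*val != u + 7 <==> c >= -12) && c == 6 && ((5/4)*t + val > -2 ==> t < -2)


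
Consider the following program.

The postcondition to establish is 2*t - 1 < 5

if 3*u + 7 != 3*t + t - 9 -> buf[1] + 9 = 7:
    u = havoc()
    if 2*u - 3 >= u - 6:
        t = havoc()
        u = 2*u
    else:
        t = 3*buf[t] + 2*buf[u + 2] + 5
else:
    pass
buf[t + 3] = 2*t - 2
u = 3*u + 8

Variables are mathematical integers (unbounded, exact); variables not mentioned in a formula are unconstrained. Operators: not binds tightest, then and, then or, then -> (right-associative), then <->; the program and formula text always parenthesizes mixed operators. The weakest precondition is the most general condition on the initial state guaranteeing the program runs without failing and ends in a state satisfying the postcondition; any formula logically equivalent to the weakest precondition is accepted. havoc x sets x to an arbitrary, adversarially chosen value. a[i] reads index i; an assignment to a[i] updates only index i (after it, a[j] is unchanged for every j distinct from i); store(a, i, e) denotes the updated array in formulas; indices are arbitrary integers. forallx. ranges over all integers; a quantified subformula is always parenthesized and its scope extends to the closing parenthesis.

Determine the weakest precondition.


Working backward. After the program, the postcondition 2*t - 1 < 5 must hold; in canonical form it is 2*t < 6.
Before u := 3*u + 8: 2*t < 6
Before buf[t + 3] := 2*t - 2: 2*t < 6
Then branch requires forall u_1. ((u_1 >= -3 -> (forall t_1. 2*t_1 < 6)) and ((not (u_1 >= -3)) -> 4*buf[u_1 + 2] + 6*buf[t] < -4)); else branch requires 2*t < 6.
Before the if: ((3*u != 4*t - 16 -> buf[1] = -2) -> (forall u_1. ((u_1 >= -3 -> (forall t_1. 2*t_1 < 6)) and ((not (u_1 >= -3)) -> 4*buf[u_1 + 2] + 6*buf[t] < -4)))) and ((not (3*u != 4*t - 16 -> buf[1] = -2)) -> 2*t < 6)
Answer: WP = ((3*u != 4*t - 16 -> buf[1] = -2) -> (forall u_1. ((u_1 >= -3 -> (forall t_1. 2*t_1 < 6)) and ((not (u_1 >= -3)) -> 4*buf[u_1 + 2] + 6*buf[t] < -4)))) and ((not (3*u != 4*t - 16 -> buf[1] = -2)) -> 2*t < 6)


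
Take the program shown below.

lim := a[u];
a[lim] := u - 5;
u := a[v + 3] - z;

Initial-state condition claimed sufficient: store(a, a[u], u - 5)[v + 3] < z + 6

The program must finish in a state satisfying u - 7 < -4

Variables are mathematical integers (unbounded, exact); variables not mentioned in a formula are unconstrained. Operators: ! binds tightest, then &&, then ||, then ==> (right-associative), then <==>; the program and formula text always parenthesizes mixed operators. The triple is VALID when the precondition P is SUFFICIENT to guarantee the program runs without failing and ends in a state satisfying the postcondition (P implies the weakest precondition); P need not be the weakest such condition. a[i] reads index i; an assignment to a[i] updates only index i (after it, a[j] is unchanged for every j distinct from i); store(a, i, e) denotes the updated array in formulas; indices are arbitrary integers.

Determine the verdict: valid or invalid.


Working backward. After the program, the postcondition u - 7 < -4 must hold; in canonical form it is u < 3.
Before u := a[v + 3] - z: a[v + 3] < z + 3
Before a[lim] := u - 5: store(a, lim, u - 5)[v + 3] < z + 3
Before lim := a[u]: store(a, a[u], u - 5)[v + 3] < z + 3
The weakest precondition is store(a, a[u], u - 5)[v + 3] < z + 3.
Check whether store(a, a[u], u - 5)[v + 3] < z + 6 implies it.
Countermodel: at the initial state a = {[4] = 2, [8] = 4, elsewhere 2}, u = 8, v = 1, z = 0, the precondition holds but the weakest precondition fails.
Answer: invalid
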